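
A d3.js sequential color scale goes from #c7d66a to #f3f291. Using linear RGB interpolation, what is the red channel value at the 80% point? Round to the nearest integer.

234

R₁ = 199 (from #c7d66a), R₂ = 243 (from #f3f291).
R = 199 + 0.8 × (243 − 199) = 234.2 → 234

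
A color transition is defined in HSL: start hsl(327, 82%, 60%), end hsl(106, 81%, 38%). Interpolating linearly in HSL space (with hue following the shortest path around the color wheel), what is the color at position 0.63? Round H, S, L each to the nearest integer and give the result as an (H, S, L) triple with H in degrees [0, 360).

(55, 81, 46)

Hue: 106 − 327 = -221°, but |-221| > 180 so the shorter arc goes the other way: Δh = -221 + 360 = 139°.
H = 327 + 0.63 × (139) = 414.57 → 415 → 415 mod 360 = 55°
S = 82 + 0.63 × (81 − 82) = 81.37 → 81%
L = 60 + 0.63 × (38 − 60) = 46.14 → 46%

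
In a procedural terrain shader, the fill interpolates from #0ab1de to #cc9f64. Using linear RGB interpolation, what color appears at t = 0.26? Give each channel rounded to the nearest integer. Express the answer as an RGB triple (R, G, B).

(60, 172, 190)

#0ab1de → (10, 177, 222); #cc9f64 → (204, 159, 100).
R = 10 + 0.26 × (204 − 10) = 10 + 0.26 × 194 = 60.44 → 60
G = 177 + 0.26 × (159 − 177) = 177 + 0.26 × -18 = 172.32 → 172
B = 222 + 0.26 × (100 − 222) = 222 + 0.26 × -122 = 190.28 → 190
So the blended color is (60, 172, 190), about #3cacbe.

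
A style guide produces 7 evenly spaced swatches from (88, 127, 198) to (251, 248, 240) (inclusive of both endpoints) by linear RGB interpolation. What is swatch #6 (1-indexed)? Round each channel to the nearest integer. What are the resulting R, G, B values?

(224, 228, 233)

With 7 swatches and endpoints inclusive, swatch 6 sits at t = (6 − 1)/(7 − 1) = 5/6 ≈ 0.8333.
R = 88 + 0.8333 × (251 − 88) = 223.828 → 224
G = 127 + 0.8333 × (248 − 127) = 227.829 → 228
B = 198 + 0.8333 × (240 − 198) = 232.999 → 233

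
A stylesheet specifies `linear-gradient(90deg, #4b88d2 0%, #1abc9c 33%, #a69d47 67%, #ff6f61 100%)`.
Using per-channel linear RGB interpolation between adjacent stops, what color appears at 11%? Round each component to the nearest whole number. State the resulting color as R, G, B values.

(59, 153, 192)

11% lies between the 0% and 33% stops, so the local fraction is t = (11 − 0)/(33 − 0) = 11/33 ≈ 0.3333.
#4b88d2 → (75, 136, 210); #1abc9c → (26, 188, 156).
R = 75 + 0.3333 × (26 − 75) = 58.668 → 59
G = 136 + 0.3333 × (188 − 136) = 153.332 → 153
B = 210 + 0.3333 × (156 − 210) = 192.002 → 192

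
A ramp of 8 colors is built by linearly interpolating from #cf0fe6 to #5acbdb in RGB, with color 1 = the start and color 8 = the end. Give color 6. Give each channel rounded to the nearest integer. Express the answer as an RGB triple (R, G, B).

With 8 swatches and endpoints inclusive, swatch 6 sits at t = (6 − 1)/(8 − 1) = 5/7 ≈ 0.7143.
#cf0fe6 → (207, 15, 230); #5acbdb → (90, 203, 219).
R = 207 + 0.7143 × (90 − 207) = 123.427 → 123
G = 15 + 0.7143 × (203 − 15) = 149.288 → 149
B = 230 + 0.7143 × (219 − 230) = 222.143 → 222

(123, 149, 222)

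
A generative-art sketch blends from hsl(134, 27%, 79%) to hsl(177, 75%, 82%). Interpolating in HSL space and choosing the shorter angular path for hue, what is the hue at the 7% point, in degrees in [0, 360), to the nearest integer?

Hue arc: Δh = 177 − 134 = 43° (|Δh| ≤ 180, already the shorter path).
H = 134 + 0.07 × (43) = 137.01 → 137°

137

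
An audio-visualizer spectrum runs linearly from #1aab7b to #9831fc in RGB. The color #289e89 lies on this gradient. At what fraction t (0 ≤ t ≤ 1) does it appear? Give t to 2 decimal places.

Invert the lerp on the B channel (largest span, 129): t = (137 − 123) / (252 − 123) = 14/129 = 0.10853.
Check on R: (40 − 26)/(152 − 26) = 0.1111 ✓

0.11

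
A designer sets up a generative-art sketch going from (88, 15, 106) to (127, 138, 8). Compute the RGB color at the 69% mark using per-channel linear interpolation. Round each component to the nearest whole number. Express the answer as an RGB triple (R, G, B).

(115, 100, 38)

69% corresponds to t = 0.69.
R = 88 + 0.69 × (127 − 88) = 88 + 0.69 × 39 = 114.91 → 115
G = 15 + 0.69 × (138 − 15) = 15 + 0.69 × 123 = 99.87 → 100
B = 106 + 0.69 × (8 − 106) = 106 + 0.69 × -98 = 38.38 → 38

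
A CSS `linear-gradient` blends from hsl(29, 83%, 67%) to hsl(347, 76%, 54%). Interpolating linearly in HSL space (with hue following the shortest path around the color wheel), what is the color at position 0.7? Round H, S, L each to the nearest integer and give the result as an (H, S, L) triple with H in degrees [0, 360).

(0, 78, 58)

Hue: 347 − 29 = 318°, but |318| > 180 so the shorter arc goes the other way: Δh = 318 − 360 = -42°.
H = 29 + 0.7 × (-42) = -0.4 → 0°
S = 83 + 0.7 × (76 − 83) = 78.1 → 78%
L = 67 + 0.7 × (54 − 67) = 57.9 → 58%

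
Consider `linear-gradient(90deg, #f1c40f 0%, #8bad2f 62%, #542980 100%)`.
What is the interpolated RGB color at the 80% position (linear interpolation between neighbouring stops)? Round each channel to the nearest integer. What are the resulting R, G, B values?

(113, 110, 85)

80% lies between the 62% and 100% stops, so the local fraction is t = (80 − 62)/(100 − 62) = 18/38 ≈ 0.4737.
#8bad2f → (139, 173, 47); #542980 → (84, 41, 128).
R = 139 + 0.4737 × (84 − 139) = 112.947 → 113
G = 173 + 0.4737 × (41 − 173) = 110.472 → 110
B = 47 + 0.4737 × (128 − 47) = 85.37 → 85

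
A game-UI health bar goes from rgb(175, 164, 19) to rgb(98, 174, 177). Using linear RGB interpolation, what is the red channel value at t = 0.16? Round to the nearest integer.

163

R = 175 + 0.16 × (98 − 175) = 162.68 → 163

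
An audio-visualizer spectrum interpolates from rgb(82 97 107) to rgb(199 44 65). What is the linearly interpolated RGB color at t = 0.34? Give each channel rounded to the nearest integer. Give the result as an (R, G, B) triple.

R = 82 + 0.34 × (199 − 82) = 82 + 0.34 × 117 = 121.78 → 122
G = 97 + 0.34 × (44 − 97) = 97 + 0.34 × -53 = 78.98 → 79
B = 107 + 0.34 × (65 − 107) = 107 + 0.34 × -42 = 92.72 → 93
So the blended color is (122, 79, 93), about #7a4f5d.

(122, 79, 93)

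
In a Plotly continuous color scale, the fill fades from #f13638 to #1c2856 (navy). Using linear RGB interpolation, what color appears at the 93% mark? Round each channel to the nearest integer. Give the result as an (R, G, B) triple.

(43, 41, 84)

#f13638 → (241, 54, 56); #1c2856 → (28, 40, 86).
93% corresponds to t = 0.93.
R = 241 + 0.93 × (28 − 241) = 241 + 0.93 × -213 = 42.91 → 43
G = 54 + 0.93 × (40 − 54) = 54 + 0.93 × -14 = 40.98 → 41
B = 56 + 0.93 × (86 − 56) = 56 + 0.93 × 30 = 83.9 → 84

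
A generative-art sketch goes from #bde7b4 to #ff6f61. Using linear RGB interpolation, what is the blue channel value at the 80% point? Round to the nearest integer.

B₁ = 180 (from #bde7b4), B₂ = 97 (from #ff6f61).
B = 180 + 0.8 × (97 − 180) = 113.6 → 114

114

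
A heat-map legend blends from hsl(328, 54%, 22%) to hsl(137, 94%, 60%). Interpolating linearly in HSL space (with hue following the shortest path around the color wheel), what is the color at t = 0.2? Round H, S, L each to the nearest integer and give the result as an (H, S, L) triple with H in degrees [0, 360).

Hue: 137 − 328 = -191°, but |-191| > 180 so the shorter arc goes the other way: Δh = -191 + 360 = 169°.
H = 328 + 0.2 × (169) = 361.8 → 362 → 362 mod 360 = 2°
S = 54 + 0.2 × (94 − 54) = 62 → 62%
L = 22 + 0.2 × (60 − 22) = 29.6 → 30%

(2, 62, 30)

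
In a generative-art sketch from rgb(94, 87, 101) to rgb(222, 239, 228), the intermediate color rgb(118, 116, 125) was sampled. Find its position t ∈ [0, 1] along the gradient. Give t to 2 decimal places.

Invert the lerp on the G channel (largest span, 152): t = (116 − 87) / (239 − 87) = 29/152 = 0.19079.
Check on R: (118 − 94)/(222 − 94) = 0.1875 ✓

0.19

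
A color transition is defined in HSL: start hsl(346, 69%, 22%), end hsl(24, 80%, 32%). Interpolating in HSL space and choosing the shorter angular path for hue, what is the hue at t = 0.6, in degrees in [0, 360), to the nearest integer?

9

Hue: 24 − 346 = -322°, but |-322| > 180 so the shorter arc goes the other way: Δh = -322 + 360 = 38°.
H = 346 + 0.6 × (38) = 368.8 → 369 → 369 mod 360 = 9°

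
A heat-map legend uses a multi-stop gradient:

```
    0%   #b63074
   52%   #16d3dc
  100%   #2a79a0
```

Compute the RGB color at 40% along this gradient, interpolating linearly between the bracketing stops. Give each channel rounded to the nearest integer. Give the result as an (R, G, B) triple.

(59, 173, 196)

40% lies between the 0% and 52% stops, so the local fraction is t = (40 − 0)/(52 − 0) = 40/52 ≈ 0.7692.
#b63074 → (182, 48, 116); #16d3dc → (22, 211, 220).
R = 182 + 0.7692 × (22 − 182) = 58.928 → 59
G = 48 + 0.7692 × (211 − 48) = 173.38 → 173
B = 116 + 0.7692 × (220 − 116) = 195.997 → 196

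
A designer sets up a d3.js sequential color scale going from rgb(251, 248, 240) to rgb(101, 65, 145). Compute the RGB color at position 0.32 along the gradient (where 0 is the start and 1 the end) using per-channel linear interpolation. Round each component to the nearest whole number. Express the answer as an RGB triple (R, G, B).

R = 251 + 0.32 × (101 − 251) = 251 + 0.32 × -150 = 203 → 203
G = 248 + 0.32 × (65 − 248) = 248 + 0.32 × -183 = 189.44 → 189
B = 240 + 0.32 × (145 − 240) = 240 + 0.32 × -95 = 209.6 → 210

(203, 189, 210)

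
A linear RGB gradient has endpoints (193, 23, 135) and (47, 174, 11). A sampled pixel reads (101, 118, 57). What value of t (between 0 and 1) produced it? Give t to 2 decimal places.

0.63

Invert the lerp on the G channel (largest span, 151): t = (118 − 23) / (174 − 23) = 95/151 = 0.62914.
Check on R: (101 − 193)/(47 − 193) = 0.6301 ✓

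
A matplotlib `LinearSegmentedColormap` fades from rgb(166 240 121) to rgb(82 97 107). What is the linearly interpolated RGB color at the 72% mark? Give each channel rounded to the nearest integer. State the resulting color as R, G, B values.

72% corresponds to t = 0.72.
R = 166 + 0.72 × (82 − 166) = 166 + 0.72 × -84 = 105.52 → 106
G = 240 + 0.72 × (97 − 240) = 240 + 0.72 × -143 = 137.04 → 137
B = 121 + 0.72 × (107 − 121) = 121 + 0.72 × -14 = 110.92 → 111

(106, 137, 111)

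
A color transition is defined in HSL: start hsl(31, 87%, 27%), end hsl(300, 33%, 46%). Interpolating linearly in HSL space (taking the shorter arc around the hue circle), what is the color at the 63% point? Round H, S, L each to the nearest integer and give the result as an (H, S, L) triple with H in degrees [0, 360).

(334, 53, 39)

Hue: 300 − 31 = 269°, but |269| > 180 so the shorter arc goes the other way: Δh = 269 − 360 = -91°.
H = 31 + 0.63 × (-91) = -26.33 → -26 → -26 mod 360 = 334°
S = 87 + 0.63 × (33 − 87) = 52.98 → 53%
L = 27 + 0.63 × (46 − 27) = 38.97 → 39%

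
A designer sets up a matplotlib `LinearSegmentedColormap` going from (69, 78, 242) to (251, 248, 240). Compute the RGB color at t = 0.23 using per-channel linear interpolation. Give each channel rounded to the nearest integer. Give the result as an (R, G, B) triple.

(111, 117, 242)

R = 69 + 0.23 × (251 − 69) = 69 + 0.23 × 182 = 110.86 → 111
G = 78 + 0.23 × (248 − 78) = 78 + 0.23 × 170 = 117.1 → 117
B = 242 + 0.23 × (240 − 242) = 242 + 0.23 × -2 = 241.54 → 242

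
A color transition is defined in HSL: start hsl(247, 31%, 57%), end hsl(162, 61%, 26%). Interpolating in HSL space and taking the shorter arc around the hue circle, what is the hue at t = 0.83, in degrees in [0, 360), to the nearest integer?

Hue arc: Δh = 162 − 247 = -85° (|Δh| ≤ 180, already the shorter path).
H = 247 + 0.83 × (-85) = 176.45 → 176°

176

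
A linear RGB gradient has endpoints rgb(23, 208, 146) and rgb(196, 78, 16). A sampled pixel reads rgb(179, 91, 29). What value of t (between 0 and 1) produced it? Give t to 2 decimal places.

0.90

Invert the lerp on the R channel (largest span, 173): t = (179 − 23) / (196 − 23) = 156/173 = 0.90173.
Check on G: (91 − 208)/(78 − 208) = 0.9 ✓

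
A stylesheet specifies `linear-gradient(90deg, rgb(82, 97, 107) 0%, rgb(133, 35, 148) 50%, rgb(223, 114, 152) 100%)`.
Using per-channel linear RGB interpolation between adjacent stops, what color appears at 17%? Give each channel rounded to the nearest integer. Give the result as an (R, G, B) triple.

17% lies between the 0% and 50% stops, so the local fraction is t = (17 − 0)/(50 − 0) = 17/50 ≈ 0.34.
R = 82 + 0.34 × (133 − 82) = 99.34 → 99
G = 97 + 0.34 × (35 − 97) = 75.92 → 76
B = 107 + 0.34 × (148 − 107) = 120.94 → 121

(99, 76, 121)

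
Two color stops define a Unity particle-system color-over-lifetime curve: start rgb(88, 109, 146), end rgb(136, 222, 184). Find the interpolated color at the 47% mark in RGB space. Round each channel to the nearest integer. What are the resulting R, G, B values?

(111, 162, 164)

47% corresponds to t = 0.47.
R = 88 + 0.47 × (136 − 88) = 88 + 0.47 × 48 = 110.56 → 111
G = 109 + 0.47 × (222 − 109) = 109 + 0.47 × 113 = 162.11 → 162
B = 146 + 0.47 × (184 − 146) = 146 + 0.47 × 38 = 163.86 → 164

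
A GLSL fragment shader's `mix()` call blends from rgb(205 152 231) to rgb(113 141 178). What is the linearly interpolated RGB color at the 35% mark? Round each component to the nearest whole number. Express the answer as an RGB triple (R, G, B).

(173, 148, 212)

35% corresponds to t = 0.35.
R = 205 + 0.35 × (113 − 205) = 205 + 0.35 × -92 = 172.8 → 173
G = 152 + 0.35 × (141 − 152) = 152 + 0.35 × -11 = 148.15 → 148
B = 231 + 0.35 × (178 − 231) = 231 + 0.35 × -53 = 212.45 → 212
So the blended color is (173, 148, 212), about #ad94d4.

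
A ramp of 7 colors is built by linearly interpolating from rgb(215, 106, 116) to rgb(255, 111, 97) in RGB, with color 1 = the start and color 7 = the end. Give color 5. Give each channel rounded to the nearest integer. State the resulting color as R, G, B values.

(242, 109, 103)

With 7 swatches and endpoints inclusive, swatch 5 sits at t = (5 − 1)/(7 − 1) = 4/6 ≈ 0.6667.
R = 215 + 0.6667 × (255 − 215) = 241.668 → 242
G = 106 + 0.6667 × (111 − 106) = 109.334 → 109
B = 116 + 0.6667 × (97 − 116) = 103.333 → 103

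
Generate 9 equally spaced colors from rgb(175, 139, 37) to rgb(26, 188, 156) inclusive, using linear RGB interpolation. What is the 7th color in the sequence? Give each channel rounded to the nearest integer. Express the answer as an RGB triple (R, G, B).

With 9 swatches and endpoints inclusive, swatch 7 sits at t = (7 − 1)/(9 − 1) = 6/8 ≈ 0.75.
R = 175 + 0.75 × (26 − 175) = 63.25 → 63
G = 139 + 0.75 × (188 − 139) = 175.75 → 176
B = 37 + 0.75 × (156 − 37) = 126.25 → 126

(63, 176, 126)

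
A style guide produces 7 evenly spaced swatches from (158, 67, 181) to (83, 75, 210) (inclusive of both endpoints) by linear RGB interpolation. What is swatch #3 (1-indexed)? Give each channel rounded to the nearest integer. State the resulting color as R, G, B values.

With 7 swatches and endpoints inclusive, swatch 3 sits at t = (3 − 1)/(7 − 1) = 2/6 ≈ 0.3333.
R = 158 + 0.3333 × (83 − 158) = 133.002 → 133
G = 67 + 0.3333 × (75 − 67) = 69.666 → 70
B = 181 + 0.3333 × (210 − 181) = 190.666 → 191

(133, 70, 191)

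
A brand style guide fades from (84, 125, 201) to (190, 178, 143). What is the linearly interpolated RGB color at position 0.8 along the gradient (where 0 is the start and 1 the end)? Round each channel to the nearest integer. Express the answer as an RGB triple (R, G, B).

R = 84 + 0.8 × (190 − 84) = 84 + 0.8 × 106 = 168.8 → 169
G = 125 + 0.8 × (178 − 125) = 125 + 0.8 × 53 = 167.4 → 167
B = 201 + 0.8 × (143 − 201) = 201 + 0.8 × -58 = 154.6 → 155

(169, 167, 155)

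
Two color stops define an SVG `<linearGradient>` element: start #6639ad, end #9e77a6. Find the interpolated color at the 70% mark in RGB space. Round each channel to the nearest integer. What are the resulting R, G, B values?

(141, 100, 168)

#6639ad → (102, 57, 173); #9e77a6 → (158, 119, 166).
70% corresponds to t = 0.7.
R = 102 + 0.7 × (158 − 102) = 102 + 0.7 × 56 = 141.2 → 141
G = 57 + 0.7 × (119 − 57) = 57 + 0.7 × 62 = 100.4 → 100
B = 173 + 0.7 × (166 − 173) = 173 + 0.7 × -7 = 168.1 → 168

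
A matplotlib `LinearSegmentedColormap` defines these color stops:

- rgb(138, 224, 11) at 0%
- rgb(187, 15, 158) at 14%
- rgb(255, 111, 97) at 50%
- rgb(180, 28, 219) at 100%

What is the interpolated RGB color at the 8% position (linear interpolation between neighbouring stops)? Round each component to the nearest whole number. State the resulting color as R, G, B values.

8% lies between the 0% and 14% stops, so the local fraction is t = (8 − 0)/(14 − 0) = 8/14 ≈ 0.5714.
R = 138 + 0.5714 × (187 − 138) = 165.999 → 166
G = 224 + 0.5714 × (15 − 224) = 104.577 → 105
B = 11 + 0.5714 × (158 − 11) = 94.996 → 95

(166, 105, 95)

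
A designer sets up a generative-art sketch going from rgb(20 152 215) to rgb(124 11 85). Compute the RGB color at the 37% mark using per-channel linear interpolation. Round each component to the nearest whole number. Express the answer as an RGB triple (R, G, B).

(58, 100, 167)

37% corresponds to t = 0.37.
R = 20 + 0.37 × (124 − 20) = 20 + 0.37 × 104 = 58.48 → 58
G = 152 + 0.37 × (11 − 152) = 152 + 0.37 × -141 = 99.83 → 100
B = 215 + 0.37 × (85 − 215) = 215 + 0.37 × -130 = 166.9 → 167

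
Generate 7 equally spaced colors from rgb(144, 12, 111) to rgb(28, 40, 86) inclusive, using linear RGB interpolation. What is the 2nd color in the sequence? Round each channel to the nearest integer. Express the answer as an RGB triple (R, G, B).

(125, 17, 107)

With 7 swatches and endpoints inclusive, swatch 2 sits at t = (2 − 1)/(7 − 1) = 1/6 ≈ 0.1667.
R = 144 + 0.1667 × (28 − 144) = 124.663 → 125
G = 12 + 0.1667 × (40 − 12) = 16.668 → 17
B = 111 + 0.1667 × (86 − 111) = 106.832 → 107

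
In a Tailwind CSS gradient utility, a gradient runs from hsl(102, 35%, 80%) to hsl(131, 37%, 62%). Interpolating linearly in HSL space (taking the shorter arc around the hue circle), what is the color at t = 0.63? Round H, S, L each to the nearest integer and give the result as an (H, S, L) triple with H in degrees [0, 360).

(120, 36, 69)

Hue arc: Δh = 131 − 102 = 29° (|Δh| ≤ 180, already the shorter path).
H = 102 + 0.63 × (29) = 120.27 → 120°
S = 35 + 0.63 × (37 − 35) = 36.26 → 36%
L = 80 + 0.63 × (62 − 80) = 68.66 → 69%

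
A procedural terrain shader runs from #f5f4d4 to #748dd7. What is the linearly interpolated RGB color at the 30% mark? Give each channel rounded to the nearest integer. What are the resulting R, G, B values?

#f5f4d4 → (245, 244, 212); #748dd7 → (116, 141, 215).
30% corresponds to t = 0.3.
R = 245 + 0.3 × (116 − 245) = 245 + 0.3 × -129 = 206.3 → 206
G = 244 + 0.3 × (141 − 244) = 244 + 0.3 × -103 = 213.1 → 213
B = 212 + 0.3 × (215 − 212) = 212 + 0.3 × 3 = 212.9 → 213
So the blended color is (206, 213, 213), about #ced5d5.

(206, 213, 213)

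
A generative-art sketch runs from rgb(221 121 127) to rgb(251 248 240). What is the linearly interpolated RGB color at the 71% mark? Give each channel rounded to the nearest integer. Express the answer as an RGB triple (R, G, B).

71% corresponds to t = 0.71.
R = 221 + 0.71 × (251 − 221) = 221 + 0.71 × 30 = 242.3 → 242
G = 121 + 0.71 × (248 − 121) = 121 + 0.71 × 127 = 211.17 → 211
B = 127 + 0.71 × (240 − 127) = 127 + 0.71 × 113 = 207.23 → 207

(242, 211, 207)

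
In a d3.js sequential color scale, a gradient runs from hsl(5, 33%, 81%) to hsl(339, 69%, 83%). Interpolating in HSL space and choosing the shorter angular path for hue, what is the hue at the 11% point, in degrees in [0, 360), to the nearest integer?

2

Hue: 339 − 5 = 334°, but |334| > 180 so the shorter arc goes the other way: Δh = 334 − 360 = -26°.
H = 5 + 0.11 × (-26) = 2.14 → 2°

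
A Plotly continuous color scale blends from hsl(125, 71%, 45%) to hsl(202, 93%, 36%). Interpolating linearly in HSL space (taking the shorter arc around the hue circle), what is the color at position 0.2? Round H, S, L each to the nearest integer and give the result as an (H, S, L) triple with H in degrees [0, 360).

(140, 75, 43)

Hue arc: Δh = 202 − 125 = 77° (|Δh| ≤ 180, already the shorter path).
H = 125 + 0.2 × (77) = 140.4 → 140°
S = 71 + 0.2 × (93 − 71) = 75.4 → 75%
L = 45 + 0.2 × (36 − 45) = 43.2 → 43%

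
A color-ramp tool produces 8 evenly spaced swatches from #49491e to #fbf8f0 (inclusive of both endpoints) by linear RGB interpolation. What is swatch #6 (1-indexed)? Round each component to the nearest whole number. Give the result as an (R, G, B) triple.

(200, 198, 180)

With 8 swatches and endpoints inclusive, swatch 6 sits at t = (6 − 1)/(8 − 1) = 5/7 ≈ 0.7143.
#49491e → (73, 73, 30); #fbf8f0 → (251, 248, 240).
R = 73 + 0.7143 × (251 − 73) = 200.145 → 200
G = 73 + 0.7143 × (248 − 73) = 198.002 → 198
B = 30 + 0.7143 × (240 − 30) = 180.003 → 180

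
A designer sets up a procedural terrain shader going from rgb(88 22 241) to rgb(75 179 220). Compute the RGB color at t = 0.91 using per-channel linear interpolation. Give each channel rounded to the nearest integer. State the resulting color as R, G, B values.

(76, 165, 222)

R = 88 + 0.91 × (75 − 88) = 88 + 0.91 × -13 = 76.17 → 76
G = 22 + 0.91 × (179 − 22) = 22 + 0.91 × 157 = 164.87 → 165
B = 241 + 0.91 × (220 − 241) = 241 + 0.91 × -21 = 221.89 → 222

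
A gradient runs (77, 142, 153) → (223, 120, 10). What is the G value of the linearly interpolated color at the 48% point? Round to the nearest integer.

131

G = 142 + 0.48 × (120 − 142) = 131.44 → 131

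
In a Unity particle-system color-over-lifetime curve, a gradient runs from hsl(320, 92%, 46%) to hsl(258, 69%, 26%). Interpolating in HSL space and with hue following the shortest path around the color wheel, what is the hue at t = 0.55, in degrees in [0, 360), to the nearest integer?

Hue arc: Δh = 258 − 320 = -62° (|Δh| ≤ 180, already the shorter path).
H = 320 + 0.55 × (-62) = 285.9 → 286°

286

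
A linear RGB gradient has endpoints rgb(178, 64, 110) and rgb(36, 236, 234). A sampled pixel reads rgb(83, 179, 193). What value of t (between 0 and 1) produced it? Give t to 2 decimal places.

0.67

Invert the lerp on the G channel (largest span, 172): t = (179 − 64) / (236 − 64) = 115/172 = 0.6686.
Check on R: (83 − 178)/(36 − 178) = 0.669 ✓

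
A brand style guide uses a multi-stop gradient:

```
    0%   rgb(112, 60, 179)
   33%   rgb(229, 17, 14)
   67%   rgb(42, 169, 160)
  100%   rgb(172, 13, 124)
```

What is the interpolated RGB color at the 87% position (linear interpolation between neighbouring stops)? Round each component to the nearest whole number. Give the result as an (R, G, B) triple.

(121, 74, 138)

87% lies between the 67% and 100% stops, so the local fraction is t = (87 − 67)/(100 − 67) = 20/33 ≈ 0.6061.
R = 42 + 0.6061 × (172 − 42) = 120.793 → 121
G = 169 + 0.6061 × (13 − 169) = 74.448 → 74
B = 160 + 0.6061 × (124 − 160) = 138.18 → 138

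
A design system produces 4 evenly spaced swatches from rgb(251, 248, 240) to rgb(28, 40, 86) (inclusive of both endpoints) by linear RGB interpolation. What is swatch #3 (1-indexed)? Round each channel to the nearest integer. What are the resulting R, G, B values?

(102, 109, 137)

With 4 swatches and endpoints inclusive, swatch 3 sits at t = (3 − 1)/(4 − 1) = 2/3 ≈ 0.6667.
R = 251 + 0.6667 × (28 − 251) = 102.326 → 102
G = 248 + 0.6667 × (40 − 248) = 109.326 → 109
B = 240 + 0.6667 × (86 − 240) = 137.328 → 137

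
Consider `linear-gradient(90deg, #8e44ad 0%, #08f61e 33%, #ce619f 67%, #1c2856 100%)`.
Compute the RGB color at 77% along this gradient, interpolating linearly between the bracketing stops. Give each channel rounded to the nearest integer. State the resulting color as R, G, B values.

(152, 80, 137)

77% lies between the 67% and 100% stops, so the local fraction is t = (77 − 67)/(100 − 67) = 10/33 ≈ 0.303.
#ce619f → (206, 97, 159); #1c2856 → (28, 40, 86).
R = 206 + 0.303 × (28 − 206) = 152.066 → 152
G = 97 + 0.303 × (40 − 97) = 79.729 → 80
B = 159 + 0.303 × (86 − 159) = 136.881 → 137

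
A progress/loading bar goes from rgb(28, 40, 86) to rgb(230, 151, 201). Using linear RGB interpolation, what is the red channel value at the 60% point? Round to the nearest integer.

R = 28 + 0.6 × (230 − 28) = 149.2 → 149

149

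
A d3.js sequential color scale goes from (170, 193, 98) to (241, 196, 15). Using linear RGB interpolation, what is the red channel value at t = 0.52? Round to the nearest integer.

207

R = 170 + 0.52 × (241 − 170) = 206.92 → 207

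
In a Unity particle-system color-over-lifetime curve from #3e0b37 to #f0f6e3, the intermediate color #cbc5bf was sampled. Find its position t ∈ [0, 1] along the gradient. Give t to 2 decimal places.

0.79

Invert the lerp on the G channel (largest span, 235): t = (197 − 11) / (246 − 11) = 186/235 = 0.79149.
Check on R: (203 − 62)/(240 − 62) = 0.7921 ✓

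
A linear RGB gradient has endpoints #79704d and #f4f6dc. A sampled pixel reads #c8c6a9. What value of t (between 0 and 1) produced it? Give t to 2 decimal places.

0.64

Invert the lerp on the B channel (largest span, 143): t = (169 − 77) / (220 − 77) = 92/143 = 0.64336.
Check on R: (200 − 121)/(244 − 121) = 0.6423 ✓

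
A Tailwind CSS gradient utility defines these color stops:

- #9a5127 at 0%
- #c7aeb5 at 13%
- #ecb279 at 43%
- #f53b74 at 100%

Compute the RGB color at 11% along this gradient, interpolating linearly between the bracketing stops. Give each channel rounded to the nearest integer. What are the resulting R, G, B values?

(192, 160, 159)

11% lies between the 0% and 13% stops, so the local fraction is t = (11 − 0)/(13 − 0) = 11/13 ≈ 0.8462.
#9a5127 → (154, 81, 39); #c7aeb5 → (199, 174, 181).
R = 154 + 0.8462 × (199 − 154) = 192.079 → 192
G = 81 + 0.8462 × (174 − 81) = 159.697 → 160
B = 39 + 0.8462 × (181 − 39) = 159.16 → 159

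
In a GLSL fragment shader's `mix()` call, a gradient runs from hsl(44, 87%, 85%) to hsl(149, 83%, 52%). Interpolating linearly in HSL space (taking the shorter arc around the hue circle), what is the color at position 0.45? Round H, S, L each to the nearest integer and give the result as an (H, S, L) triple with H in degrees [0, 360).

Hue arc: Δh = 149 − 44 = 105° (|Δh| ≤ 180, already the shorter path).
H = 44 + 0.45 × (105) = 91.25 → 91°
S = 87 + 0.45 × (83 − 87) = 85.2 → 85%
L = 85 + 0.45 × (52 − 85) = 70.15 → 70%

(91, 85, 70)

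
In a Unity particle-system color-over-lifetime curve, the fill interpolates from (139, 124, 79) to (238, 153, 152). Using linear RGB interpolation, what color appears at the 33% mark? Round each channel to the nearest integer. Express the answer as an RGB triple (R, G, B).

33% corresponds to t = 0.33.
R = 139 + 0.33 × (238 − 139) = 139 + 0.33 × 99 = 171.67 → 172
G = 124 + 0.33 × (153 − 124) = 124 + 0.33 × 29 = 133.57 → 134
B = 79 + 0.33 × (152 − 79) = 79 + 0.33 × 73 = 103.09 → 103

(172, 134, 103)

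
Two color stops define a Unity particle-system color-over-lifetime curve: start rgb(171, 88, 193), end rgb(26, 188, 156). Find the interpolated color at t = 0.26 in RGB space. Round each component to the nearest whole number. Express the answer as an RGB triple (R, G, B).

(133, 114, 183)

R = 171 + 0.26 × (26 − 171) = 171 + 0.26 × -145 = 133.3 → 133
G = 88 + 0.26 × (188 − 88) = 88 + 0.26 × 100 = 114 → 114
B = 193 + 0.26 × (156 − 193) = 193 + 0.26 × -37 = 183.38 → 183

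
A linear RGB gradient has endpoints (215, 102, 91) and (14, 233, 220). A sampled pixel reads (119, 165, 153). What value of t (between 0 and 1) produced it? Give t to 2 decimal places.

Invert the lerp on the R channel (largest span, 201): t = (119 − 215) / (14 − 215) = -96/-201 = 0.47761.
Check on G: (165 − 102)/(233 − 102) = 0.4809 ✓

0.48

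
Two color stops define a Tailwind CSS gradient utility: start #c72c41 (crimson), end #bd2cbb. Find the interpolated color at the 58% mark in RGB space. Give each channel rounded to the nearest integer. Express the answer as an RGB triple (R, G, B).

#c72c41 → (199, 44, 65); #bd2cbb → (189, 44, 187).
58% corresponds to t = 0.58.
R = 199 + 0.58 × (189 − 199) = 199 + 0.58 × -10 = 193.2 → 193
G = 44 + 0.58 × (44 − 44) = 44 + 0.58 × 0 = 44 → 44
B = 65 + 0.58 × (187 − 65) = 65 + 0.58 × 122 = 135.76 → 136
So the blended color is (193, 44, 136), about #c12c88.

(193, 44, 136)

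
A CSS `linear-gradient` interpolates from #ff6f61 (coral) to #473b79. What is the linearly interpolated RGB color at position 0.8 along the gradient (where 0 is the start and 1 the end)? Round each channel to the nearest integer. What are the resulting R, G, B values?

(108, 69, 116)

#ff6f61 → (255, 111, 97); #473b79 → (71, 59, 121).
R = 255 + 0.8 × (71 − 255) = 255 + 0.8 × -184 = 107.8 → 108
G = 111 + 0.8 × (59 − 111) = 111 + 0.8 × -52 = 69.4 → 69
B = 97 + 0.8 × (121 − 97) = 97 + 0.8 × 24 = 116.2 → 116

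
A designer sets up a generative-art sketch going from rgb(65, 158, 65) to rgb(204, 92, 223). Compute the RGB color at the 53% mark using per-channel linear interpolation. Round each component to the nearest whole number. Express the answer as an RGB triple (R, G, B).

53% corresponds to t = 0.53.
R = 65 + 0.53 × (204 − 65) = 65 + 0.53 × 139 = 138.67 → 139
G = 158 + 0.53 × (92 − 158) = 158 + 0.53 × -66 = 123.02 → 123
B = 65 + 0.53 × (223 − 65) = 65 + 0.53 × 158 = 148.74 → 149

(139, 123, 149)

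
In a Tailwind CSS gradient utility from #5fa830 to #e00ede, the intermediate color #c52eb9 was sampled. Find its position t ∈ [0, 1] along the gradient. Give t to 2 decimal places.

0.79

Invert the lerp on the B channel (largest span, 174): t = (185 − 48) / (222 − 48) = 137/174 = 0.78736.
Check on R: (197 − 95)/(224 − 95) = 0.7907 ✓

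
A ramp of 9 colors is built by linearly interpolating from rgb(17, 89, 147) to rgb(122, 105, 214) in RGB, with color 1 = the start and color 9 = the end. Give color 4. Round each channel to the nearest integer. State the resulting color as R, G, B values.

(56, 95, 172)

With 9 swatches and endpoints inclusive, swatch 4 sits at t = (4 − 1)/(9 − 1) = 3/8 ≈ 0.375.
R = 17 + 0.375 × (122 − 17) = 56.375 → 56
G = 89 + 0.375 × (105 − 89) = 95 → 95
B = 147 + 0.375 × (214 − 147) = 172.125 → 172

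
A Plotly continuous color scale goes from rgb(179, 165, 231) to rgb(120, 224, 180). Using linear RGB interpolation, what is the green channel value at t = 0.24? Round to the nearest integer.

G = 165 + 0.24 × (224 − 165) = 179.16 → 179

179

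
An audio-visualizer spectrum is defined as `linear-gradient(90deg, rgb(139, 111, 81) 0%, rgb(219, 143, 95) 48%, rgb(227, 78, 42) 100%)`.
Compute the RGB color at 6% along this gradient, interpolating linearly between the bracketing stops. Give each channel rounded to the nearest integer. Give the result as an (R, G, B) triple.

6% lies between the 0% and 48% stops, so the local fraction is t = (6 − 0)/(48 − 0) = 6/48 ≈ 0.125.
R = 139 + 0.125 × (219 − 139) = 149 → 149
G = 111 + 0.125 × (143 − 111) = 115 → 115
B = 81 + 0.125 × (95 − 81) = 82.75 → 83

(149, 115, 83)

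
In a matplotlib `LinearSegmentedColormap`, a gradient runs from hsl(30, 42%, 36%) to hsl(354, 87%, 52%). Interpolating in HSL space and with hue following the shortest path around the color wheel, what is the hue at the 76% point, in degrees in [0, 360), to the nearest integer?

Hue: 354 − 30 = 324°, but |324| > 180 so the shorter arc goes the other way: Δh = 324 − 360 = -36°.
H = 30 + 0.76 × (-36) = 2.64 → 3°

3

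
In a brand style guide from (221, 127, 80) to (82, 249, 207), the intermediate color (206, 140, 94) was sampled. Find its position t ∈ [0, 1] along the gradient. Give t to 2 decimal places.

Invert the lerp on the R channel (largest span, 139): t = (206 − 221) / (82 − 221) = -15/-139 = 0.10791.
Check on G: (140 − 127)/(249 − 127) = 0.1066 ✓

0.11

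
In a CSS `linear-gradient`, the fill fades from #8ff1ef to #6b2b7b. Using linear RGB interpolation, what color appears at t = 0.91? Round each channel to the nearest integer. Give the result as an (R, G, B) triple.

(110, 61, 133)

#8ff1ef → (143, 241, 239); #6b2b7b → (107, 43, 123).
R = 143 + 0.91 × (107 − 143) = 143 + 0.91 × -36 = 110.24 → 110
G = 241 + 0.91 × (43 − 241) = 241 + 0.91 × -198 = 60.82 → 61
B = 239 + 0.91 × (123 − 239) = 239 + 0.91 × -116 = 133.44 → 133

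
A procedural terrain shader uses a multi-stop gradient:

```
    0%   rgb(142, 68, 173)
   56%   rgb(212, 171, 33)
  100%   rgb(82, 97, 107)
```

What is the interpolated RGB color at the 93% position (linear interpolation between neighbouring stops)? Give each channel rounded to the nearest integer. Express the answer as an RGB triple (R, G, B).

(103, 109, 95)

93% lies between the 56% and 100% stops, so the local fraction is t = (93 − 56)/(100 − 56) = 37/44 ≈ 0.8409.
R = 212 + 0.8409 × (82 − 212) = 102.683 → 103
G = 171 + 0.8409 × (97 − 171) = 108.773 → 109
B = 33 + 0.8409 × (107 − 33) = 95.227 → 95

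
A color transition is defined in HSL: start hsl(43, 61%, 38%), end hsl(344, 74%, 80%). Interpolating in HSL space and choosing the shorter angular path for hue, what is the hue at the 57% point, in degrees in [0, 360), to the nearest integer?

9

Hue: 344 − 43 = 301°, but |301| > 180 so the shorter arc goes the other way: Δh = 301 − 360 = -59°.
H = 43 + 0.57 × (-59) = 9.37 → 9°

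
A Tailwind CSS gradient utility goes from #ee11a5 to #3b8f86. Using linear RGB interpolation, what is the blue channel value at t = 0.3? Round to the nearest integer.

156

B₁ = 165 (from #ee11a5), B₂ = 134 (from #3b8f86).
B = 165 + 0.3 × (134 − 165) = 155.7 → 156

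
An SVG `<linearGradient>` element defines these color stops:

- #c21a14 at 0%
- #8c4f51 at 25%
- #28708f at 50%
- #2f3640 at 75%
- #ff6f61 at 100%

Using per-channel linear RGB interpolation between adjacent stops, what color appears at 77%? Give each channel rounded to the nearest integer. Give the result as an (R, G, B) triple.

(64, 59, 67)

77% lies between the 75% and 100% stops, so the local fraction is t = (77 − 75)/(100 − 75) = 2/25 ≈ 0.08.
#2f3640 → (47, 54, 64); #ff6f61 → (255, 111, 97).
R = 47 + 0.08 × (255 − 47) = 63.64 → 64
G = 54 + 0.08 × (111 − 54) = 58.56 → 59
B = 64 + 0.08 × (97 − 64) = 66.64 → 67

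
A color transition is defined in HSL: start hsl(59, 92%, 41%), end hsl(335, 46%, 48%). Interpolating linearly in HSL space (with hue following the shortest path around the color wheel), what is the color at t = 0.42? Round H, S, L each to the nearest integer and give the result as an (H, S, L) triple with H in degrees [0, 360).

(24, 73, 44)

Hue: 335 − 59 = 276°, but |276| > 180 so the shorter arc goes the other way: Δh = 276 − 360 = -84°.
H = 59 + 0.42 × (-84) = 23.72 → 24°
S = 92 + 0.42 × (46 − 92) = 72.68 → 73%
L = 41 + 0.42 × (48 − 41) = 43.94 → 44%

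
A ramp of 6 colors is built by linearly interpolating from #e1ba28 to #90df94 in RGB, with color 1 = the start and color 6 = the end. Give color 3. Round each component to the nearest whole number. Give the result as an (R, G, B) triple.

With 6 swatches and endpoints inclusive, swatch 3 sits at t = (3 − 1)/(6 − 1) = 2/5 ≈ 0.4.
#e1ba28 → (225, 186, 40); #90df94 → (144, 223, 148).
R = 225 + 0.4 × (144 − 225) = 192.6 → 193
G = 186 + 0.4 × (223 − 186) = 200.8 → 201
B = 40 + 0.4 × (148 − 40) = 83.2 → 83

(193, 201, 83)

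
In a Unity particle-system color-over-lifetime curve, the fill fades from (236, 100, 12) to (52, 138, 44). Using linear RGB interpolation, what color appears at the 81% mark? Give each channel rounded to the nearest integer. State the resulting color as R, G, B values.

81% corresponds to t = 0.81.
R = 236 + 0.81 × (52 − 236) = 236 + 0.81 × -184 = 86.96 → 87
G = 100 + 0.81 × (138 − 100) = 100 + 0.81 × 38 = 130.78 → 131
B = 12 + 0.81 × (44 − 12) = 12 + 0.81 × 32 = 37.92 → 38

(87, 131, 38)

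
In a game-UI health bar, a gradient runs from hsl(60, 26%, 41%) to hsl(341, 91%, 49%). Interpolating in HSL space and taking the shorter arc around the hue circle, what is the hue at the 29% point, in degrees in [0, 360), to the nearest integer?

37

Hue: 341 − 60 = 281°, but |281| > 180 so the shorter arc goes the other way: Δh = 281 − 360 = -79°.
H = 60 + 0.29 × (-79) = 37.09 → 37°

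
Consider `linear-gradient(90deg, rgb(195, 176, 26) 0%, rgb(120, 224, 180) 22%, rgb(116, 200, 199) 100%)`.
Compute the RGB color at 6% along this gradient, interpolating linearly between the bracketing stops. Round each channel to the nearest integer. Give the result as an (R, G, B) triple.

6% lies between the 0% and 22% stops, so the local fraction is t = (6 − 0)/(22 − 0) = 6/22 ≈ 0.2727.
R = 195 + 0.2727 × (120 − 195) = 174.548 → 175
G = 176 + 0.2727 × (224 − 176) = 189.09 → 189
B = 26 + 0.2727 × (180 − 26) = 67.996 → 68

(175, 189, 68)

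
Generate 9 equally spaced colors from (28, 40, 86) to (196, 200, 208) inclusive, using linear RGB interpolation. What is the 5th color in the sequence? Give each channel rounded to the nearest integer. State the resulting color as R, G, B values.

With 9 swatches and endpoints inclusive, swatch 5 sits at t = (5 − 1)/(9 − 1) = 4/8 ≈ 0.5.
R = 28 + 0.5 × (196 − 28) = 112 → 112
G = 40 + 0.5 × (200 − 40) = 120 → 120
B = 86 + 0.5 × (208 − 86) = 147 → 147

(112, 120, 147)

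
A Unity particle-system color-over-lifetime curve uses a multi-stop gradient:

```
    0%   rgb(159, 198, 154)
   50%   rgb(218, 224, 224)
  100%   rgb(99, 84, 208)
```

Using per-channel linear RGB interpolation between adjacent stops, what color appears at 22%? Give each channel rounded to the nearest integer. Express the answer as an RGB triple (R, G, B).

22% lies between the 0% and 50% stops, so the local fraction is t = (22 − 0)/(50 − 0) = 22/50 ≈ 0.44.
R = 159 + 0.44 × (218 − 159) = 184.96 → 185
G = 198 + 0.44 × (224 − 198) = 209.44 → 209
B = 154 + 0.44 × (224 − 154) = 184.8 → 185

(185, 209, 185)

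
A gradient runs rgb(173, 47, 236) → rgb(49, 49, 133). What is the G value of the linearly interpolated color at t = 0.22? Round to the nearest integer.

47

G = 47 + 0.22 × (49 − 47) = 47.44 → 47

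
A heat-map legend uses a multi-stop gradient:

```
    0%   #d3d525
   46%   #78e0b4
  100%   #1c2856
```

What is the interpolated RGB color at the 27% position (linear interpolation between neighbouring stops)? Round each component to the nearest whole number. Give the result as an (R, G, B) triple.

(158, 219, 121)

27% lies between the 0% and 46% stops, so the local fraction is t = (27 − 0)/(46 − 0) = 27/46 ≈ 0.587.
#d3d525 → (211, 213, 37); #78e0b4 → (120, 224, 180).
R = 211 + 0.587 × (120 − 211) = 157.583 → 158
G = 213 + 0.587 × (224 − 213) = 219.457 → 219
B = 37 + 0.587 × (180 − 37) = 120.941 → 121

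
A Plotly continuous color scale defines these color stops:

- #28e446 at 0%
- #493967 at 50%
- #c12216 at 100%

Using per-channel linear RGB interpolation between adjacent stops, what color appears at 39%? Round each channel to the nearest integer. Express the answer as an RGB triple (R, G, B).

39% lies between the 0% and 50% stops, so the local fraction is t = (39 − 0)/(50 − 0) = 39/50 ≈ 0.78.
#28e446 → (40, 228, 70); #493967 → (73, 57, 103).
R = 40 + 0.78 × (73 − 40) = 65.74 → 66
G = 228 + 0.78 × (57 − 228) = 94.62 → 95
B = 70 + 0.78 × (103 − 70) = 95.74 → 96

(66, 95, 96)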